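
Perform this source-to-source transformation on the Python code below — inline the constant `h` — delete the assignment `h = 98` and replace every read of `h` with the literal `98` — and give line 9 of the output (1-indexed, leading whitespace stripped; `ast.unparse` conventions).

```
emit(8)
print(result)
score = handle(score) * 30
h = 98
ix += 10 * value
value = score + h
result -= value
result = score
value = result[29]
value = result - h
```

Transformed code:
emit(8)
print(result)
score = handle(score) * 30
ix += 10 * value
value = score + 98
result -= value
result = score
value = result[29]
value = result - 98

value = result - 98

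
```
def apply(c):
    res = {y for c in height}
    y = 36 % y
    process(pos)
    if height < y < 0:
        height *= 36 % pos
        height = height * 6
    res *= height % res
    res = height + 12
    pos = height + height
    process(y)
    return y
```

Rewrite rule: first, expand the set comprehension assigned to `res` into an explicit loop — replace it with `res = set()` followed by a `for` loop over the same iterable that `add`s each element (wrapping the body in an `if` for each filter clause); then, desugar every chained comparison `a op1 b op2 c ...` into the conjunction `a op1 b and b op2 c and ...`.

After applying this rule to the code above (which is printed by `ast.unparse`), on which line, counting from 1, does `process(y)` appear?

Transformed code:
def apply(c):
    res = set()
    for c in height:
        res.add(y)
    y = 36 % y
    process(pos)
    if height < y and y < 0:
        height *= 36 % pos
        height = height * 6
    res *= height % res
    res = height + 12
    pos = height + height
    process(y)
    return y

13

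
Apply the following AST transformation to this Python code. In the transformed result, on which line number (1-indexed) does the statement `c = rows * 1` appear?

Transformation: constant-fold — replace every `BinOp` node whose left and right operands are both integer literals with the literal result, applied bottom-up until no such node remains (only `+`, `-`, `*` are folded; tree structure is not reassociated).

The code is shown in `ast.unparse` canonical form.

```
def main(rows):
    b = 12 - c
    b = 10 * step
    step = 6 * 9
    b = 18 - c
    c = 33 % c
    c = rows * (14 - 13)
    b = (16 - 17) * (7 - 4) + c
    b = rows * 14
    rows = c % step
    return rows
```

Transformed code:
def main(rows):
    b = 12 - c
    b = 10 * step
    step = 54
    b = 18 - c
    c = 33 % c
    c = rows * 1
    b = -3 + c
    b = rows * 14
    rows = c % step
    return rows

7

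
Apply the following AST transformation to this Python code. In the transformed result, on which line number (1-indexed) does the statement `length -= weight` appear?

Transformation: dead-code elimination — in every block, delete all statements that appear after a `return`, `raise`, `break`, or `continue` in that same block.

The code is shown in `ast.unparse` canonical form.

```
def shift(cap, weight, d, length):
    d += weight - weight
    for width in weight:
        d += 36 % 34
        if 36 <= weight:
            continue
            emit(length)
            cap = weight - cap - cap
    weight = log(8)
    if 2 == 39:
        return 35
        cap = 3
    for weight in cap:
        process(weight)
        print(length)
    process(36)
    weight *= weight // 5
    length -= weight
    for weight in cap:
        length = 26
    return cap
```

Transformed code:
def shift(cap, weight, d, length):
    d += weight - weight
    for width in weight:
        d += 36 % 34
        if 36 <= weight:
            continue
    weight = log(8)
    if 2 == 39:
        return 35
    for weight in cap:
        process(weight)
        print(length)
    process(36)
    weight *= weight // 5
    length -= weight
    for weight in cap:
        length = 26
    return cap

15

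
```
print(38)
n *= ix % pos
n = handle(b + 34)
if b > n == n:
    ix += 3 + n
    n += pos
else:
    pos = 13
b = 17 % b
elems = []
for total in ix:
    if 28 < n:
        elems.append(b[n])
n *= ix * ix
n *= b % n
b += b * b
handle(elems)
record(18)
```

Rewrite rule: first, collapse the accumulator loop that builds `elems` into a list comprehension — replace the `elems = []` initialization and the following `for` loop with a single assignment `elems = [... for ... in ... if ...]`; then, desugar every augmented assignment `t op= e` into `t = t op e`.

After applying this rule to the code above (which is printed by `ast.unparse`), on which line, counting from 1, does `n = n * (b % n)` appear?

12

Transformed code:
print(38)
n = n * (ix % pos)
n = handle(b + 34)
if b > n == n:
    ix = ix + (3 + n)
    n = n + pos
else:
    pos = 13
b = 17 % b
elems = [b[n] for total in ix if 28 < n]
n = n * (ix * ix)
n = n * (b % n)
b = b + b * b
handle(elems)
record(18)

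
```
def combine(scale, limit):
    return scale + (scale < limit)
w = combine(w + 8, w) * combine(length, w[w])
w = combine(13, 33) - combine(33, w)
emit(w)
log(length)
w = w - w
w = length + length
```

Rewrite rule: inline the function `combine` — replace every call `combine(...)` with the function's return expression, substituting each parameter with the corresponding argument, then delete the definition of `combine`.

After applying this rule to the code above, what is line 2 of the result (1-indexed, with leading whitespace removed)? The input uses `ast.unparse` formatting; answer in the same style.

Transformed code:
w = (w + 8 + (w + 8 < w)) * (length + (length < w[w]))
w = 13 + (13 < 33) - (33 + (33 < w))
emit(w)
log(length)
w = w - w
w = length + length

w = 13 + (13 < 33) - (33 + (33 < w))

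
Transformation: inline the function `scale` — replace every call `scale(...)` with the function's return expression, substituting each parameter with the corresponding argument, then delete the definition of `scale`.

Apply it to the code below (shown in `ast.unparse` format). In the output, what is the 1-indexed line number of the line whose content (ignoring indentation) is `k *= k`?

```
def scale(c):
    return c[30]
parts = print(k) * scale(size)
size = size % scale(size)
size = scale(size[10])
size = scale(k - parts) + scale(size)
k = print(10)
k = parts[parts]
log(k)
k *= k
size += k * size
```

Transformed code:
parts = print(k) * size[30]
size = size % size[30]
size = size[10][30]
size = (k - parts)[30] + size[30]
k = print(10)
k = parts[parts]
log(k)
k *= k
size += k * size

8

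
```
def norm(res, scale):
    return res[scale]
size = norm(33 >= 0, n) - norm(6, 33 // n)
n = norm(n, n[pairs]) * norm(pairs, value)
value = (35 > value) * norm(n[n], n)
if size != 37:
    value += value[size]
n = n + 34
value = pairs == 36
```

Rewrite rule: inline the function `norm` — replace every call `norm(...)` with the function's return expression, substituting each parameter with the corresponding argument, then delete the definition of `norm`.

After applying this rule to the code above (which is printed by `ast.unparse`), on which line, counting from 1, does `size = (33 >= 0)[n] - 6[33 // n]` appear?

1

Transformed code:
size = (33 >= 0)[n] - 6[33 // n]
n = n[n[pairs]] * pairs[value]
value = (35 > value) * n[n][n]
if size != 37:
    value += value[size]
n = n + 34
value = pairs == 36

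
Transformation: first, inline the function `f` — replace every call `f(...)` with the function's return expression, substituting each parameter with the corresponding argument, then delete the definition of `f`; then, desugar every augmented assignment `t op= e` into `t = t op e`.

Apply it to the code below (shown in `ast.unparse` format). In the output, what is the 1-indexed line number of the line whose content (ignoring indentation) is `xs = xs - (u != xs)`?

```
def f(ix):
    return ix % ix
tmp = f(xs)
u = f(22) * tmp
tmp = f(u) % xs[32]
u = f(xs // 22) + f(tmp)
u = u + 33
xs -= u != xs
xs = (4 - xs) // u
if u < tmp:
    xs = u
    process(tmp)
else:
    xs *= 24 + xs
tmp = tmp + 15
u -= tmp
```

6

Transformed code:
tmp = xs % xs
u = 22 % 22 * tmp
tmp = u % u % xs[32]
u = xs // 22 % (xs // 22) + tmp % tmp
u = u + 33
xs = xs - (u != xs)
xs = (4 - xs) // u
if u < tmp:
    xs = u
    process(tmp)
else:
    xs = xs * (24 + xs)
tmp = tmp + 15
u = u - tmp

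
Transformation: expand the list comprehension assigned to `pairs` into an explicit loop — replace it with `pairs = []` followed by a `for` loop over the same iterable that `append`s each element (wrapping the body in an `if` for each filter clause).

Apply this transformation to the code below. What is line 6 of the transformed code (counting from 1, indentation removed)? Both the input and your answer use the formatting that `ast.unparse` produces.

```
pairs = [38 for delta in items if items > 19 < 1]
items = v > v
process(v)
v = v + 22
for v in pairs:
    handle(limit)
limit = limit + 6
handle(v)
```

process(v)

Transformed code:
pairs = []
for delta in items:
    if items > 19 < 1:
        pairs.append(38)
items = v > v
process(v)
v = v + 22
for v in pairs:
    handle(limit)
limit = limit + 6
handle(v)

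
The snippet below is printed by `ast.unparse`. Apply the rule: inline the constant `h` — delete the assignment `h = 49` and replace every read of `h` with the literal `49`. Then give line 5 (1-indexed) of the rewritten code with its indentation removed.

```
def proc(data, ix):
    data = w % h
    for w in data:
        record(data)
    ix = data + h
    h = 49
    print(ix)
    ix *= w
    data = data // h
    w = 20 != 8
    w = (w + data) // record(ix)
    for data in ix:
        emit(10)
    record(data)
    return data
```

ix = data + 49

Transformed code:
def proc(data, ix):
    data = w % 49
    for w in data:
        record(data)
    ix = data + 49
    print(ix)
    ix *= w
    data = data // 49
    w = 20 != 8
    w = (w + data) // record(ix)
    for data in ix:
        emit(10)
    record(data)
    return data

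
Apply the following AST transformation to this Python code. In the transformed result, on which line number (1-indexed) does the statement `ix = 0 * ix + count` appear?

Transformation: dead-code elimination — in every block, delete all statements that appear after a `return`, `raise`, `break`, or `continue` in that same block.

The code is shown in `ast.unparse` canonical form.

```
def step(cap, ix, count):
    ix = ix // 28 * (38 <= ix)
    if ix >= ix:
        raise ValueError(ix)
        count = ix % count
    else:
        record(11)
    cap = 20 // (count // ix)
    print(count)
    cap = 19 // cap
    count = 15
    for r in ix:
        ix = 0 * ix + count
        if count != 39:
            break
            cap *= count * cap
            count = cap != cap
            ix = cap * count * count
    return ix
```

Transformed code:
def step(cap, ix, count):
    ix = ix // 28 * (38 <= ix)
    if ix >= ix:
        raise ValueError(ix)
    else:
        record(11)
    cap = 20 // (count // ix)
    print(count)
    cap = 19 // cap
    count = 15
    for r in ix:
        ix = 0 * ix + count
        if count != 39:
            break
    return ix

12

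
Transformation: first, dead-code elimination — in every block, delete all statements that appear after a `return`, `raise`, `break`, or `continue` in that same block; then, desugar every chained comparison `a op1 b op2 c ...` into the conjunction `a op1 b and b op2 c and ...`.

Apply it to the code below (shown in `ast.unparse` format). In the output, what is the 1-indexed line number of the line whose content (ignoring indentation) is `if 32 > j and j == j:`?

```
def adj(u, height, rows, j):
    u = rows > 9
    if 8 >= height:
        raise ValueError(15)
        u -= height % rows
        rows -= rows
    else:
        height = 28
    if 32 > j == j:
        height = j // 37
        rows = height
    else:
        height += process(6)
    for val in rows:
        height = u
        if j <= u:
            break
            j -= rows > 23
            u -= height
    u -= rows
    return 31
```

Transformed code:
def adj(u, height, rows, j):
    u = rows > 9
    if 8 >= height:
        raise ValueError(15)
    else:
        height = 28
    if 32 > j and j == j:
        height = j // 37
        rows = height
    else:
        height += process(6)
    for val in rows:
        height = u
        if j <= u:
            break
    u -= rows
    return 31

7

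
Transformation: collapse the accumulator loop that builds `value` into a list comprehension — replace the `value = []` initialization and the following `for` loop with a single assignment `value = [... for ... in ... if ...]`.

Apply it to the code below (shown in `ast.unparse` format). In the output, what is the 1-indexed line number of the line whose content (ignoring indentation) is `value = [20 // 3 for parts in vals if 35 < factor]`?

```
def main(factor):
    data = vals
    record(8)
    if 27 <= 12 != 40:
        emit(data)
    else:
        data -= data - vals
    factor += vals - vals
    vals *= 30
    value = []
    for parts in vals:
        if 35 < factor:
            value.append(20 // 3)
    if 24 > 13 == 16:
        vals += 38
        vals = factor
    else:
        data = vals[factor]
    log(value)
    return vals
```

10

Transformed code:
def main(factor):
    data = vals
    record(8)
    if 27 <= 12 != 40:
        emit(data)
    else:
        data -= data - vals
    factor += vals - vals
    vals *= 30
    value = [20 // 3 for parts in vals if 35 < factor]
    if 24 > 13 == 16:
        vals += 38
        vals = factor
    else:
        data = vals[factor]
    log(value)
    return vals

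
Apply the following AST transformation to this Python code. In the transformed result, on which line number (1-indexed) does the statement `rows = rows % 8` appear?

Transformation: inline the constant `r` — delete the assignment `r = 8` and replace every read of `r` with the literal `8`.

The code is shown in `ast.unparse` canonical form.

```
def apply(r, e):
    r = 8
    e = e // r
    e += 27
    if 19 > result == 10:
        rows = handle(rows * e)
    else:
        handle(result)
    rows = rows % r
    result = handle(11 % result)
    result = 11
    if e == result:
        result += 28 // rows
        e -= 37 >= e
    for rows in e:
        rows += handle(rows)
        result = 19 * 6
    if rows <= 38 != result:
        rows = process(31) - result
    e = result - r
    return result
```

8

Transformed code:
def apply(r, e):
    e = e // 8
    e += 27
    if 19 > result == 10:
        rows = handle(rows * e)
    else:
        handle(result)
    rows = rows % 8
    result = handle(11 % result)
    result = 11
    if e == result:
        result += 28 // rows
        e -= 37 >= e
    for rows in e:
        rows += handle(rows)
        result = 19 * 6
    if rows <= 38 != result:
        rows = process(31) - result
    e = result - 8
    return result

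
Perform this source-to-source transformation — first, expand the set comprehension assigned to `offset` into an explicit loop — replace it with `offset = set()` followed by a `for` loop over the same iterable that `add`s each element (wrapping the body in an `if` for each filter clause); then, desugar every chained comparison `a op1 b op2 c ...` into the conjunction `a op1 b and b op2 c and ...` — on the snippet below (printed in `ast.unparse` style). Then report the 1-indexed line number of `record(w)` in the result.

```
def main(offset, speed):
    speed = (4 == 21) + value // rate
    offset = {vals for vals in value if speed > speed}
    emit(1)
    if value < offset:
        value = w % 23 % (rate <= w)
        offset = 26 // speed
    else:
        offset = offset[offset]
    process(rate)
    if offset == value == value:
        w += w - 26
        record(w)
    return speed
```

16

Transformed code:
def main(offset, speed):
    speed = (4 == 21) + value // rate
    offset = set()
    for vals in value:
        if speed > speed:
            offset.add(vals)
    emit(1)
    if value < offset:
        value = w % 23 % (rate <= w)
        offset = 26 // speed
    else:
        offset = offset[offset]
    process(rate)
    if offset == value and value == value:
        w += w - 26
        record(w)
    return speed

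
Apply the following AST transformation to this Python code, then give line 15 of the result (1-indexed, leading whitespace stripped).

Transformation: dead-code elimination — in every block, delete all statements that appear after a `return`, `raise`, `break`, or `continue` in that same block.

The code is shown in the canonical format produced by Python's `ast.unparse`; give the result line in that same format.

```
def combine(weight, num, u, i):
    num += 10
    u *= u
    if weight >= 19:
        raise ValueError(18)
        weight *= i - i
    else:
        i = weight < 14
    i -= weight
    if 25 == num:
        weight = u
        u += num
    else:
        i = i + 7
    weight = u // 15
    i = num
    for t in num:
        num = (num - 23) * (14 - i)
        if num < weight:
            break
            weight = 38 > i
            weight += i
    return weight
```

Transformed code:
def combine(weight, num, u, i):
    num += 10
    u *= u
    if weight >= 19:
        raise ValueError(18)
    else:
        i = weight < 14
    i -= weight
    if 25 == num:
        weight = u
        u += num
    else:
        i = i + 7
    weight = u // 15
    i = num
    for t in num:
        num = (num - 23) * (14 - i)
        if num < weight:
            break
    return weight

i = num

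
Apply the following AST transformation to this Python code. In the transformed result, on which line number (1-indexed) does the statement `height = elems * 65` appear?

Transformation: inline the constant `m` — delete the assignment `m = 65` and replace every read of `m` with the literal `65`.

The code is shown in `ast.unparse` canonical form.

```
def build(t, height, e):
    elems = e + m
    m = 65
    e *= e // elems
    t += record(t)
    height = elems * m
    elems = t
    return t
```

5

Transformed code:
def build(t, height, e):
    elems = e + 65
    e *= e // elems
    t += record(t)
    height = elems * 65
    elems = t
    return t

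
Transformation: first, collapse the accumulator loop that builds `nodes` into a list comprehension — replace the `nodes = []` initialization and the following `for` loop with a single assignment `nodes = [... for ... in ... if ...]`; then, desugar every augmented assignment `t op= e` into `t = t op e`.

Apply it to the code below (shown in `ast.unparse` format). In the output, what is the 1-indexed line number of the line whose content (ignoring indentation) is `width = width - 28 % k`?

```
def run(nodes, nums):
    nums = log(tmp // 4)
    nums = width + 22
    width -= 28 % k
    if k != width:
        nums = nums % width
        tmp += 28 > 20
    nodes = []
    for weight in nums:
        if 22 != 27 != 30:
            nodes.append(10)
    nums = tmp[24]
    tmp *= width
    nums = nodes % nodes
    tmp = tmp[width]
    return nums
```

4

Transformed code:
def run(nodes, nums):
    nums = log(tmp // 4)
    nums = width + 22
    width = width - 28 % k
    if k != width:
        nums = nums % width
        tmp = tmp + (28 > 20)
    nodes = [10 for weight in nums if 22 != 27 != 30]
    nums = tmp[24]
    tmp = tmp * width
    nums = nodes % nodes
    tmp = tmp[width]
    return nums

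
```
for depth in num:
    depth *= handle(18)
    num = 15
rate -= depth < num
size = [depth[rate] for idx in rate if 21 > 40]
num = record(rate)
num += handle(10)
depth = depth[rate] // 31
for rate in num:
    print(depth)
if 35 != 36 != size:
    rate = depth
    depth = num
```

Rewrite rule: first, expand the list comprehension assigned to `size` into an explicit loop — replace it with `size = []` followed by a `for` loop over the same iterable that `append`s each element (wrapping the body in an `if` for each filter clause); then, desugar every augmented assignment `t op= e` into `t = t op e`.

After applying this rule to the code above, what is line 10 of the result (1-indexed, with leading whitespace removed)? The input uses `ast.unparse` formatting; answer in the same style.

Transformed code:
for depth in num:
    depth = depth * handle(18)
    num = 15
rate = rate - (depth < num)
size = []
for idx in rate:
    if 21 > 40:
        size.append(depth[rate])
num = record(rate)
num = num + handle(10)
depth = depth[rate] // 31
for rate in num:
    print(depth)
if 35 != 36 != size:
    rate = depth
    depth = num

num = num + handle(10)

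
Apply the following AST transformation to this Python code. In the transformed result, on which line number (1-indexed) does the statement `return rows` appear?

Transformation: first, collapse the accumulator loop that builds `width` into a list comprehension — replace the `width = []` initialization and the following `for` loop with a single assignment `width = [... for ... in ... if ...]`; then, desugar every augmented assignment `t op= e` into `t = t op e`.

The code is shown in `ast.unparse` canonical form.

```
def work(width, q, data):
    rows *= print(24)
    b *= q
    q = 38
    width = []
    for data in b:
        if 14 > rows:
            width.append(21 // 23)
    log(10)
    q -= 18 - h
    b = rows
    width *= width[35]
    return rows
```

10

Transformed code:
def work(width, q, data):
    rows = rows * print(24)
    b = b * q
    q = 38
    width = [21 // 23 for data in b if 14 > rows]
    log(10)
    q = q - (18 - h)
    b = rows
    width = width * width[35]
    return rows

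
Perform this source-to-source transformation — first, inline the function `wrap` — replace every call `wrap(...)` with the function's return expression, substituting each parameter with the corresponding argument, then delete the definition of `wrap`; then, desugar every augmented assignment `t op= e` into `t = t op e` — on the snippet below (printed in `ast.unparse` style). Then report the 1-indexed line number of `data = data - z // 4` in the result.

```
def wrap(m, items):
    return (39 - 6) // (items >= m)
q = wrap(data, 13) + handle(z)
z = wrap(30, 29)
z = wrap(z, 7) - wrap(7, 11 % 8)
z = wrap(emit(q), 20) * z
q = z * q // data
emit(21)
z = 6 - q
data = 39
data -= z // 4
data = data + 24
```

9

Transformed code:
q = (39 - 6) // (13 >= data) + handle(z)
z = (39 - 6) // (29 >= 30)
z = (39 - 6) // (7 >= z) - (39 - 6) // (11 % 8 >= 7)
z = (39 - 6) // (20 >= emit(q)) * z
q = z * q // data
emit(21)
z = 6 - q
data = 39
data = data - z // 4
data = data + 24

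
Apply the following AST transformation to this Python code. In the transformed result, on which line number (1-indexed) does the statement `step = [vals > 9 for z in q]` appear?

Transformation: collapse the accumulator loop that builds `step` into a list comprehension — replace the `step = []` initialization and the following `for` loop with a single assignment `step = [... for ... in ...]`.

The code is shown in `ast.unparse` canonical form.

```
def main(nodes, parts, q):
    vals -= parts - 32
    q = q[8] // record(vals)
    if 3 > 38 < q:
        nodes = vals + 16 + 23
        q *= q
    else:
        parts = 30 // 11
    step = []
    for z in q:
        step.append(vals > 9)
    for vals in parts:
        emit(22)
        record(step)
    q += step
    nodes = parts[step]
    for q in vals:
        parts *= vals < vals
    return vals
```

9

Transformed code:
def main(nodes, parts, q):
    vals -= parts - 32
    q = q[8] // record(vals)
    if 3 > 38 < q:
        nodes = vals + 16 + 23
        q *= q
    else:
        parts = 30 // 11
    step = [vals > 9 for z in q]
    for vals in parts:
        emit(22)
        record(step)
    q += step
    nodes = parts[step]
    for q in vals:
        parts *= vals < vals
    return vals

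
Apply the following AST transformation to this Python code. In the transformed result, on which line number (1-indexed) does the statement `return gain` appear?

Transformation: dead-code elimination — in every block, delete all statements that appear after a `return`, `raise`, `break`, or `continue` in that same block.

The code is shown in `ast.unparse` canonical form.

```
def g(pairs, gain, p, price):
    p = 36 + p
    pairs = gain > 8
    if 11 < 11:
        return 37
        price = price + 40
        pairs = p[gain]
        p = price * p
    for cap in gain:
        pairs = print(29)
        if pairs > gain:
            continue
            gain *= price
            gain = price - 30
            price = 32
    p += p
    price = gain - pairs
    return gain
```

12

Transformed code:
def g(pairs, gain, p, price):
    p = 36 + p
    pairs = gain > 8
    if 11 < 11:
        return 37
    for cap in gain:
        pairs = print(29)
        if pairs > gain:
            continue
    p += p
    price = gain - pairs
    return gain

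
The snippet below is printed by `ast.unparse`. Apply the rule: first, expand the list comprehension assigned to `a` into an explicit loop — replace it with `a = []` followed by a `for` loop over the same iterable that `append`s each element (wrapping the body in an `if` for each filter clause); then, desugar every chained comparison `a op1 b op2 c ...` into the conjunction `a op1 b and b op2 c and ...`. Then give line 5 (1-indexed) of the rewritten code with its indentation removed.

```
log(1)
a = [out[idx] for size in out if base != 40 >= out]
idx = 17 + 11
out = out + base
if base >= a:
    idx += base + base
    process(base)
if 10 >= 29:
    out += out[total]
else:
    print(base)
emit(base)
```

Transformed code:
log(1)
a = []
for size in out:
    if base != 40 and 40 >= out:
        a.append(out[idx])
idx = 17 + 11
out = out + base
if base >= a:
    idx += base + base
    process(base)
if 10 >= 29:
    out += out[total]
else:
    print(base)
emit(base)

a.append(out[idx])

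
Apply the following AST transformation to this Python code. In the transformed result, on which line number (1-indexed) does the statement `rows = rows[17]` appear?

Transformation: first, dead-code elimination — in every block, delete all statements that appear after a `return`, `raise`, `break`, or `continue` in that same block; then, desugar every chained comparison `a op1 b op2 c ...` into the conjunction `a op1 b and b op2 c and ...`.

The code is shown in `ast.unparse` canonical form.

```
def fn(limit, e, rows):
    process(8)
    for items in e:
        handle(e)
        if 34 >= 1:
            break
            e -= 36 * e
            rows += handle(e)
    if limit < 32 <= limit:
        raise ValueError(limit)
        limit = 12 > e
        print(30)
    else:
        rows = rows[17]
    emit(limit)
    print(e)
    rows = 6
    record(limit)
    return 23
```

10

Transformed code:
def fn(limit, e, rows):
    process(8)
    for items in e:
        handle(e)
        if 34 >= 1:
            break
    if limit < 32 and 32 <= limit:
        raise ValueError(limit)
    else:
        rows = rows[17]
    emit(limit)
    print(e)
    rows = 6
    record(limit)
    return 23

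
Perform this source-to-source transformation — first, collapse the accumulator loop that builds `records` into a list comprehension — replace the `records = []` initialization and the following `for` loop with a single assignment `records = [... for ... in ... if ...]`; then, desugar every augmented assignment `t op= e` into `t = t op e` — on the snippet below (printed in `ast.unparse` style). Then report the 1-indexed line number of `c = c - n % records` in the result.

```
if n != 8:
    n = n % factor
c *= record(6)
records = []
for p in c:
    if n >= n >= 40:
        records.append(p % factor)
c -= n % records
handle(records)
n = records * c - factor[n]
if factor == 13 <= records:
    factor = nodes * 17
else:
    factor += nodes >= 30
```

5

Transformed code:
if n != 8:
    n = n % factor
c = c * record(6)
records = [p % factor for p in c if n >= n >= 40]
c = c - n % records
handle(records)
n = records * c - factor[n]
if factor == 13 <= records:
    factor = nodes * 17
else:
    factor = factor + (nodes >= 30)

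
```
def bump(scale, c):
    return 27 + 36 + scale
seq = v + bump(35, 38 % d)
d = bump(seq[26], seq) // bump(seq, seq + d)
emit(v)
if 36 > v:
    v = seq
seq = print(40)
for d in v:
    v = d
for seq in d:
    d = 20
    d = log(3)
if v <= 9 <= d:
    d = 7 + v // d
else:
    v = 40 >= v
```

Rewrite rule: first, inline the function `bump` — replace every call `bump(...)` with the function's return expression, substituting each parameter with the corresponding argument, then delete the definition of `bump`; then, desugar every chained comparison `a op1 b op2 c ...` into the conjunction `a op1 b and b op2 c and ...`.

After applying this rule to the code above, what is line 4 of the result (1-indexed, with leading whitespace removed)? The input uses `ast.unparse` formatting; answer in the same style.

if 36 > v:

Transformed code:
seq = v + (27 + 36 + 35)
d = (27 + 36 + seq[26]) // (27 + 36 + seq)
emit(v)
if 36 > v:
    v = seq
seq = print(40)
for d in v:
    v = d
for seq in d:
    d = 20
    d = log(3)
if v <= 9 and 9 <= d:
    d = 7 + v // d
else:
    v = 40 >= v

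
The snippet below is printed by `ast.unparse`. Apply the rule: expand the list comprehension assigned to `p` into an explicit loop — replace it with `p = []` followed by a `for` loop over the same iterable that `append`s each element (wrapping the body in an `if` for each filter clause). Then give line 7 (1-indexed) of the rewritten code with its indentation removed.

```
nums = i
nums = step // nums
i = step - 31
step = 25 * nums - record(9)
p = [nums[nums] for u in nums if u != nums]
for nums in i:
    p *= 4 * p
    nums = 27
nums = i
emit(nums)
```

if u != nums:

Transformed code:
nums = i
nums = step // nums
i = step - 31
step = 25 * nums - record(9)
p = []
for u in nums:
    if u != nums:
        p.append(nums[nums])
for nums in i:
    p *= 4 * p
    nums = 27
nums = i
emit(nums)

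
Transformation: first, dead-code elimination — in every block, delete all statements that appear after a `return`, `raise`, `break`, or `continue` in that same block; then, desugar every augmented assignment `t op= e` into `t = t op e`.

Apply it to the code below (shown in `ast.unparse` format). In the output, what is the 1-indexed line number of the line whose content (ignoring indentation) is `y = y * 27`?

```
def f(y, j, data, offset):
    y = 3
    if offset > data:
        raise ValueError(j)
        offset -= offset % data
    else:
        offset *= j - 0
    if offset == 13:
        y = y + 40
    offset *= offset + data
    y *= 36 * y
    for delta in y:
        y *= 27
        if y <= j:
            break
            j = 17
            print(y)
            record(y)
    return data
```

Transformed code:
def f(y, j, data, offset):
    y = 3
    if offset > data:
        raise ValueError(j)
    else:
        offset = offset * (j - 0)
    if offset == 13:
        y = y + 40
    offset = offset * (offset + data)
    y = y * (36 * y)
    for delta in y:
        y = y * 27
        if y <= j:
            break
    return data

12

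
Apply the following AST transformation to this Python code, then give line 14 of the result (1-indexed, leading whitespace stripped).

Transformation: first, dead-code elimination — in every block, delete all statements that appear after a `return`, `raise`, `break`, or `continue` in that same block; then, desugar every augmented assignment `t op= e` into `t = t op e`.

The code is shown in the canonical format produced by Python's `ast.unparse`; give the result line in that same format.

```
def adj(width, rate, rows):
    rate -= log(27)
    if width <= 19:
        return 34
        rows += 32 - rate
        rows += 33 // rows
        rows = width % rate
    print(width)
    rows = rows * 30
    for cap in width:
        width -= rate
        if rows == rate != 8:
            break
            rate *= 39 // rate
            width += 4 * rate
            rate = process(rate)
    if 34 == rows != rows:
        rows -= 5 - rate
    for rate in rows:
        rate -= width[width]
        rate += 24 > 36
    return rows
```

Transformed code:
def adj(width, rate, rows):
    rate = rate - log(27)
    if width <= 19:
        return 34
    print(width)
    rows = rows * 30
    for cap in width:
        width = width - rate
        if rows == rate != 8:
            break
    if 34 == rows != rows:
        rows = rows - (5 - rate)
    for rate in rows:
        rate = rate - width[width]
        rate = rate + (24 > 36)
    return rows

rate = rate - width[width]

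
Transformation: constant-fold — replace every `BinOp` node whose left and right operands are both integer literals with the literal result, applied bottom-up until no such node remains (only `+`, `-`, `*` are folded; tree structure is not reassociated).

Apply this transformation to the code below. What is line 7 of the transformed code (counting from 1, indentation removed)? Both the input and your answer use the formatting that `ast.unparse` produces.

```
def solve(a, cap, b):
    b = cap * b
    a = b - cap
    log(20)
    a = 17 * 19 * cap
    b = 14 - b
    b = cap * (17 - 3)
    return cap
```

b = cap * 14

Transformed code:
def solve(a, cap, b):
    b = cap * b
    a = b - cap
    log(20)
    a = 323 * cap
    b = 14 - b
    b = cap * 14
    return cap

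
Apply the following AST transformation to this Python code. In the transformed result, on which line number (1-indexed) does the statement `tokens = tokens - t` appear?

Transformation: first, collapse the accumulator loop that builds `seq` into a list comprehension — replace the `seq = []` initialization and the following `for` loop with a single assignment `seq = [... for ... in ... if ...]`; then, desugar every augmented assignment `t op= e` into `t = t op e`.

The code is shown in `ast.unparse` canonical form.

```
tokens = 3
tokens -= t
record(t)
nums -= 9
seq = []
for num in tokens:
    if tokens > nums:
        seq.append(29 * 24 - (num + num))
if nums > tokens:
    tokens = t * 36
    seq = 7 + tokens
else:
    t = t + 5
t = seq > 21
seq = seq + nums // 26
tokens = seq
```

Transformed code:
tokens = 3
tokens = tokens - t
record(t)
nums = nums - 9
seq = [29 * 24 - (num + num) for num in tokens if tokens > nums]
if nums > tokens:
    tokens = t * 36
    seq = 7 + tokens
else:
    t = t + 5
t = seq > 21
seq = seq + nums // 26
tokens = seq

2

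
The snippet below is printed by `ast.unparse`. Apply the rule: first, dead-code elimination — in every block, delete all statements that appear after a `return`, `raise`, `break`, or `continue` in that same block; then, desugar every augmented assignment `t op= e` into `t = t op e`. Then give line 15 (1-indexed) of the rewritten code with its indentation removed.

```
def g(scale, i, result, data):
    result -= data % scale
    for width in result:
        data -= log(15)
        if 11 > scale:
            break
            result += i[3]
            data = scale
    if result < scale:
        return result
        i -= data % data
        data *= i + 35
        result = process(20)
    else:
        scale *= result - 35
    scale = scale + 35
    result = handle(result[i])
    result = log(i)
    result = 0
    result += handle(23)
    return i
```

Transformed code:
def g(scale, i, result, data):
    result = result - data % scale
    for width in result:
        data = data - log(15)
        if 11 > scale:
            break
    if result < scale:
        return result
    else:
        scale = scale * (result - 35)
    scale = scale + 35
    result = handle(result[i])
    result = log(i)
    result = 0
    result = result + handle(23)
    return i

result = result + handle(23)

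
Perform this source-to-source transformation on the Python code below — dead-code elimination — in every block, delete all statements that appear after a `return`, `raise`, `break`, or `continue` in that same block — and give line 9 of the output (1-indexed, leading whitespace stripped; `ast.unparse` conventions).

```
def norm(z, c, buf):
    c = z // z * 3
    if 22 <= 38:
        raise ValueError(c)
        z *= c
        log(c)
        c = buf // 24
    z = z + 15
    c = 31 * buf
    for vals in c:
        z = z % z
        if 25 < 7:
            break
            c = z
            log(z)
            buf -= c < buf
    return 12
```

Transformed code:
def norm(z, c, buf):
    c = z // z * 3
    if 22 <= 38:
        raise ValueError(c)
    z = z + 15
    c = 31 * buf
    for vals in c:
        z = z % z
        if 25 < 7:
            break
    return 12

if 25 < 7:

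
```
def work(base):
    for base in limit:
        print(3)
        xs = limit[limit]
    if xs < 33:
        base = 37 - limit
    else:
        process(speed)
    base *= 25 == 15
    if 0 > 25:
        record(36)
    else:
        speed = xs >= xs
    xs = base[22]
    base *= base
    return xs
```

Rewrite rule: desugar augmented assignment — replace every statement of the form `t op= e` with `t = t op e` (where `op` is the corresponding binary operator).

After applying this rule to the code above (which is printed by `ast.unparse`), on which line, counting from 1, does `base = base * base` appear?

15

Transformed code:
def work(base):
    for base in limit:
        print(3)
        xs = limit[limit]
    if xs < 33:
        base = 37 - limit
    else:
        process(speed)
    base = base * (25 == 15)
    if 0 > 25:
        record(36)
    else:
        speed = xs >= xs
    xs = base[22]
    base = base * base
    return xs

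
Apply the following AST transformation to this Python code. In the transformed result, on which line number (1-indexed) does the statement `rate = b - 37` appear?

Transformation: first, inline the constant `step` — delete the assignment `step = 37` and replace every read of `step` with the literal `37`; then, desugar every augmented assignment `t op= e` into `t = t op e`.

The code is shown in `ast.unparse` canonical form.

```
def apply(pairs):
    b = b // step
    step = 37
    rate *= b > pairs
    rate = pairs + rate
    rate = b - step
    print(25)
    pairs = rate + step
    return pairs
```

5

Transformed code:
def apply(pairs):
    b = b // 37
    rate = rate * (b > pairs)
    rate = pairs + rate
    rate = b - 37
    print(25)
    pairs = rate + 37
    return pairs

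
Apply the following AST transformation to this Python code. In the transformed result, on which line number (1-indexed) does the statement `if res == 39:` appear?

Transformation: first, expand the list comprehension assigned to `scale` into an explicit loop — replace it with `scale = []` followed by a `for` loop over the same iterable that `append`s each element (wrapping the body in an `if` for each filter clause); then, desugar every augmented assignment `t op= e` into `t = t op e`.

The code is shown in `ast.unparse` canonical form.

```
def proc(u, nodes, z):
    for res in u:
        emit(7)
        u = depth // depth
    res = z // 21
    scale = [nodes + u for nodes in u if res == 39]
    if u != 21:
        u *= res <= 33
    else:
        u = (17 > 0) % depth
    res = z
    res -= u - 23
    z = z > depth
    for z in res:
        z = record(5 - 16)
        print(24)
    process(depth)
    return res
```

Transformed code:
def proc(u, nodes, z):
    for res in u:
        emit(7)
        u = depth // depth
    res = z // 21
    scale = []
    for nodes in u:
        if res == 39:
            scale.append(nodes + u)
    if u != 21:
        u = u * (res <= 33)
    else:
        u = (17 > 0) % depth
    res = z
    res = res - (u - 23)
    z = z > depth
    for z in res:
        z = record(5 - 16)
        print(24)
    process(depth)
    return res

8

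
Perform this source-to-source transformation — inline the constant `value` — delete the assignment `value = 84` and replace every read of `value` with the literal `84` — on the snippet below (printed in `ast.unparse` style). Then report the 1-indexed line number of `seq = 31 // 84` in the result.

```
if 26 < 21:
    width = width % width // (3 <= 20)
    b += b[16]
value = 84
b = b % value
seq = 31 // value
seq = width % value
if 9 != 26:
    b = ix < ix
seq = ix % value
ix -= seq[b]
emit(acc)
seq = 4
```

5

Transformed code:
if 26 < 21:
    width = width % width // (3 <= 20)
    b += b[16]
b = b % 84
seq = 31 // 84
seq = width % 84
if 9 != 26:
    b = ix < ix
seq = ix % 84
ix -= seq[b]
emit(acc)
seq = 4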